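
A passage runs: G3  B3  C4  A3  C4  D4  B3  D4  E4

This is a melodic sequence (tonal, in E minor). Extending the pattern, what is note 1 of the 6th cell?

Grouping in 3s, the 1st note of each cell is G3, A3, B3.
Each moves up a 2nd. Continuing: C4 → D4 → E4.

E4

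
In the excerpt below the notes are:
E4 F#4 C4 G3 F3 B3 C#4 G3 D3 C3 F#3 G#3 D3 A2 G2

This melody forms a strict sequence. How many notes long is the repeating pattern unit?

15 notes total. Splitting into 3 groups of 5:
E4 F#4 C4 G3 F3 | B3 C#4 G3 D3 C3 | F#3 G#3 D3 A2 G2
Every group is a transposition down a 4th of the one before; no shorter unit works.

5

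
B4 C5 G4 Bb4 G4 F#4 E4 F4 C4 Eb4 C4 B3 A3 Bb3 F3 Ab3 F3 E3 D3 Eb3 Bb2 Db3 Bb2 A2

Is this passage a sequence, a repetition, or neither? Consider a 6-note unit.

Each 6-note cell is the previous one transposed down a 5th.

sequence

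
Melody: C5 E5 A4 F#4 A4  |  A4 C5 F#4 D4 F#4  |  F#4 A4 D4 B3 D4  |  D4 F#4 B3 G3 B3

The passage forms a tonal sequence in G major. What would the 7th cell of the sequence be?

E3 G3 C3 A2 C3

Unit = 5 notes; the statements start on C5, A4, F#4, D4, moving down a 3rd each time.
Continuing the starts: B3 → G3 → E3.
From E3 the diatonic shape gives E3 G3 C3 A2 C3.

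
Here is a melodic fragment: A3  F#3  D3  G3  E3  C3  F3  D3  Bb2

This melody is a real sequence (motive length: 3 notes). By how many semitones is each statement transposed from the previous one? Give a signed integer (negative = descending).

With a 3-note motive the entries are A3, G3, F3, each down a 2nd from the previous.
A3 to G3 spans -2 semitones.

-2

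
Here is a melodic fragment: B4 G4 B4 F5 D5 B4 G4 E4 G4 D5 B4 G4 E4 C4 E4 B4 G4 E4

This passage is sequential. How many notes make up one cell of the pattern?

Try groups of 6 (3 cells in 18 notes):
B4 G4 B4 F5 D5 B4 | G4 E4 G4 D5 B4 G4 | E4 C4 E4 B4 G4 E4
Each cell is the previous one down a 3rd — so the unit is 6 notes.

6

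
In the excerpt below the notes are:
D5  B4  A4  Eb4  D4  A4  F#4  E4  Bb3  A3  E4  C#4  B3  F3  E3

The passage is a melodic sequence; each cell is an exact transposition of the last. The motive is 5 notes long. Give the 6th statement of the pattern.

C#3 A#2 G#2 D2 C#2

The 5-note cells begin on D5, A4, E4 — each down a 4th from the last.
Extending down a 4th: B3 → F#3 → C#3.
Statement 6 starts on C#3 and keeps the same exact contour: C#3 A#2 G#2 D2 C#2.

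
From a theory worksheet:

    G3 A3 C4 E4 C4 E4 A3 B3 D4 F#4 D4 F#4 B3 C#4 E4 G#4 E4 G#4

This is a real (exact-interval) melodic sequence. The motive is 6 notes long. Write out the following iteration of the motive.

C#4 D#4 F#4 A#4 F#4 A#4

With a 6-note motive the entries are G3, A3, B3, each up a 2nd from the previous.
So cell 4 is C#4 D#4 F#4 A#4 F#4 A#4.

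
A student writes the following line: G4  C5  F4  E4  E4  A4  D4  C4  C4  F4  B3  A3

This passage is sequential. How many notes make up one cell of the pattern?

There are 12 notes; a 4-note unit gives 3 cells:
G4 C5 F4 E4 | E4 A4 D4 C4 | C4 F4 B3 A3
Every group is a transposition down a 3rd of the one before; no shorter unit works.

4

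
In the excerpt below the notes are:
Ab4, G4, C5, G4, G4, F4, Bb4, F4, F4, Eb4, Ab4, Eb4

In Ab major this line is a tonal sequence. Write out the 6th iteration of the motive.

The 4-note cells begin on Ab4, G4, F4 — each down a 2nd from the last.
Carrying on: Eb4 → Db4 → C4.
Statement 6 starts on C4 and keeps the same diatonic contour: C4 Bb3 Eb4 Bb3.

C4 Bb3 Eb4 Bb3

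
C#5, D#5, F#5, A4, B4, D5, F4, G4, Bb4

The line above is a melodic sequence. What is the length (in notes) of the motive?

3

Try groups of 3 (3 cells in 9 notes):
C#5 D#5 F#5 | A4 B4 D5 | F4 G4 Bb4
That's a consistent down a 3rd shift per cell, and no other grouping gives one.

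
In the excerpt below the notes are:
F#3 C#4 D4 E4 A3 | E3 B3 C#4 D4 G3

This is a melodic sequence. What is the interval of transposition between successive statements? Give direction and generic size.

The 5-note cells begin on F#3, E3 — each down a 2nd from the last.
F#3 to E3 is down a 2nd.

down a 2nd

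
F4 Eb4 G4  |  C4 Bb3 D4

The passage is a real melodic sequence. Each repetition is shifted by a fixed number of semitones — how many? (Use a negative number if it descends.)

-5

The 3-note cells begin on F4, C4 — each down a 4th from the last.
Counting half-steps from F4 to C4: -5.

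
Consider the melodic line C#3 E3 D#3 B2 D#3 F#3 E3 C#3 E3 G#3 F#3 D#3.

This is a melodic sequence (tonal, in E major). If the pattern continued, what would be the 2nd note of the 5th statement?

Grouping in 4s, the 2nd note of each cell is E3, F#3, G#3.
Extending up a 2nd: A3 → B3.

B3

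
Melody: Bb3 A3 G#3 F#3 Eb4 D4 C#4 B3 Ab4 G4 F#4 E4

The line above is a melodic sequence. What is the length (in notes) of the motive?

4

There are 12 notes; a 4-note unit gives 3 cells:
Bb3 A3 G#3 F#3 | Eb4 D4 C#4 B3 | Ab4 G4 F#4 E4
Each cell is the previous one up a 4th — so the unit is 4 notes.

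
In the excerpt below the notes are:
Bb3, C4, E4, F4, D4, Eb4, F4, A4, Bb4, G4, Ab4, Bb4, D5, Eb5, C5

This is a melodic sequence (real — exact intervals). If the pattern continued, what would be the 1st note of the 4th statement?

Db5

Grouping in 5s, the 1st note of each cell is Bb3, Eb4, Ab4.
One more up a 4th gives Db5.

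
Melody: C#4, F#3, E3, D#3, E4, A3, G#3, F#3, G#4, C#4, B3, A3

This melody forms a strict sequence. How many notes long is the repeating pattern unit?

Try groups of 4 (3 cells in 12 notes):
C#4 F#3 E3 D#3 | E4 A3 G#3 F#3 | G#4 C#4 B3 A3
Each cell is the previous one up a 3rd — so the unit is 4 notes.

4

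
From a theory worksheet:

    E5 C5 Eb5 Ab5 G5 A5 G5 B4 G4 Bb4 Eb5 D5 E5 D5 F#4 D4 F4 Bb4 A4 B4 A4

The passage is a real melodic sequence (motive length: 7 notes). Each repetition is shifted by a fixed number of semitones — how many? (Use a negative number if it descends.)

With a 7-note motive the entries are E5, B4, F#4, each down a 4th from the previous.
E5 to B4 spans -5 semitones.

-5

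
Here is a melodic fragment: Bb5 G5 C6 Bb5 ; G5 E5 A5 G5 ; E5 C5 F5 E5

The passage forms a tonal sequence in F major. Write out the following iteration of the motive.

C5 A4 D5 C5

Taking 4-note groups, the heads are Bb5, G5, E5: the pattern moves down a 3rd.
Statement 4 starts on C5 and keeps the same diatonic contour: C5 A4 D5 C5.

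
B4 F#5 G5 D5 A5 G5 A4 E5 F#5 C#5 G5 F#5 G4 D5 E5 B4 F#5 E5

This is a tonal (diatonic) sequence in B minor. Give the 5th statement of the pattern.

Unit = 6 notes; the statements start on B4, A4, G4, moving down a 2nd each time.
Continuing the starts: F#4 → E4.
Statement 5 starts on E4 and keeps the same diatonic contour: E4 B4 C#5 G4 D5 C#5.

E4 B4 C#5 G4 D5 C#5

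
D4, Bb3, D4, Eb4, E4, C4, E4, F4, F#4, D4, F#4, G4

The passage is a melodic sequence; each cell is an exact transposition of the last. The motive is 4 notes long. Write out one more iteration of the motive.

Unit = 4 notes; the statements start on D4, E4, F#4, moving up a 2nd each time.
From G#4 the exact shape gives G#4 E4 G#4 A4.

G#4 E4 G#4 A4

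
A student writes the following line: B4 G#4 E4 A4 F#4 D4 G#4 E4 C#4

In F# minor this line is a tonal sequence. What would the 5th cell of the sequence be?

With a 3-note motive the entries are B4, A4, G#4, each down a 2nd from the previous.
Extending down a 2nd: F#4 → E4.
From E4 the diatonic shape gives E4 C#4 A3.

E4 C#4 A3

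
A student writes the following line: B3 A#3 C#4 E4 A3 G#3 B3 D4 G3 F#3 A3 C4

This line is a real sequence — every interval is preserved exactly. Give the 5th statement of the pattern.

Eb3 D3 F3 Ab3

With a 4-note motive the entries are B3, A3, G3, each down a 2nd from the previous.
Extending down a 2nd: F3 → Eb3.
Statement 5 starts on Eb3 and keeps the same exact contour: Eb3 D3 F3 Ab3.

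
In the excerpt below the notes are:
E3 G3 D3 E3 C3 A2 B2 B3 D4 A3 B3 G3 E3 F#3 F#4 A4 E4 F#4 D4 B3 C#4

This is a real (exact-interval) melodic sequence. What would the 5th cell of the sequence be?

Unit = 7 notes; the statements start on E3, B3, F#4, moving up a 5th each time.
Continuing the starts: C#5 → G#5.
From G#5 the exact shape gives G#5 B5 F#5 G#5 E5 C#5 D#5.

G#5 B5 F#5 G#5 E5 C#5 D#5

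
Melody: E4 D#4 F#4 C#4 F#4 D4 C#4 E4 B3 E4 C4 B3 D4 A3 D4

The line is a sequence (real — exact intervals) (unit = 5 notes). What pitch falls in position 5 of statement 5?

Bb3

The unit is 5 notes. Position-5 pitches of the 3 shown cells: F#4, E4, D4.
Each moves down a 2nd. Continuing: C4 → Bb3.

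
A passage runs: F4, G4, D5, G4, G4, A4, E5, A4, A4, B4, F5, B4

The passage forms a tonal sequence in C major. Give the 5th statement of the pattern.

C5 D5 A5 D5

Unit = 4 notes; the statements start on F4, G4, A4, moving up a 2nd each time.
Continuing the starts: B4 → C5.
From C5 the diatonic shape gives C5 D5 A5 D5.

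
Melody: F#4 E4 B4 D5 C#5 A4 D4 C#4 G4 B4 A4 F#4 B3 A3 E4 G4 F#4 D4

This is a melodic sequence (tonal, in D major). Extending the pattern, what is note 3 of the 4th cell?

C#4

Grouping in 6s, the 3rd note of each cell is B4, G4, E4.
One more down a 3rd gives C#4.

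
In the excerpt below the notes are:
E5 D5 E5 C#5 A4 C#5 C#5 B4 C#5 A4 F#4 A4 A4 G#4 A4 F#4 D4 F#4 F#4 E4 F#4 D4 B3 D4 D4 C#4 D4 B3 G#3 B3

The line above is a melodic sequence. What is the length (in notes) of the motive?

Try groups of 6 (5 cells in 30 notes):
E5 D5 E5 C#5 A4 C#5 | C#5 B4 C#5 A4 F#4 A4 | A4 G#4 A4 F#4 D4 F#4 | F#4 E4 F#4 D4 B3 D4 | D4 C#4 D4 B3 G#3 B3
That's a consistent down a 3rd shift per cell, and no other grouping gives one.

6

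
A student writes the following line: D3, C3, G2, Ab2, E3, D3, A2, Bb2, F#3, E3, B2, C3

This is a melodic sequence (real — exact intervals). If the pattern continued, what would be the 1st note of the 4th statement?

G#3

Grouping in 4s, the 1st note of each cell is D3, E3, F#3.
One more up a 2nd gives G#3.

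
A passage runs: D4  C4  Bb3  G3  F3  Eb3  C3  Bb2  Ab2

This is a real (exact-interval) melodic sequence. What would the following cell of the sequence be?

F2 Eb2 Db2

The 3-note cells begin on D4, G3, C3 — each down a 5th from the last.
So cell 4 is F2 Eb2 Db2.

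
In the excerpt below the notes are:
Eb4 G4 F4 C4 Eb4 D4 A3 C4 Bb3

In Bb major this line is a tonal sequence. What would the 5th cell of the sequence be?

D3 F3 Eb3

Unit = 3 notes; the statements start on Eb4, C4, A3, moving down a 3rd each time.
Extending down a 3rd: F3 → D3.
So cell 5 is D3 F3 Eb3.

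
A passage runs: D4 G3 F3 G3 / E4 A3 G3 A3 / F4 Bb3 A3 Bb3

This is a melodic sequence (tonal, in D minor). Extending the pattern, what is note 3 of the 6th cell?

With 4-note cells, note 3 of each statement runs F3, G3, A3.
Each moves up a 2nd. Continuing: Bb3 → C4 → D4.

D4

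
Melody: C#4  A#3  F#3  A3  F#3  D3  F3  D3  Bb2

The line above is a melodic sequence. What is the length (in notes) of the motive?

There are 9 notes; a 3-note unit gives 3 cells:
C#4 A#3 F#3 | A3 F#3 D3 | F3 D3 Bb2
Each cell is the previous one down a 3rd — so the unit is 3 notes.

3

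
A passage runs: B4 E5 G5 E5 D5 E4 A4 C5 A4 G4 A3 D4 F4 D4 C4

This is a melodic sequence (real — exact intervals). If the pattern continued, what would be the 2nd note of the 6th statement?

Grouping in 5s, the 2nd note of each cell is E5, A4, D4.
Extending down a 5th: G3 → C3 → F2.

F2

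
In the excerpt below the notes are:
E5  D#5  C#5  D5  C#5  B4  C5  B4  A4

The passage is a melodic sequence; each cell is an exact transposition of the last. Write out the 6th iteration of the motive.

The 3-note cells begin on E5, D5, C5 — each down a 2nd from the last.
Carrying on: Bb4 → Ab4 → Gb4.
From Gb4 the exact shape gives Gb4 F4 Eb4.

Gb4 F4 Eb4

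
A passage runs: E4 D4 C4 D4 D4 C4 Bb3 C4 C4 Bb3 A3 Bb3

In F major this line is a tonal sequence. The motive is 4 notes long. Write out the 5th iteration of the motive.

Taking 4-note groups, the heads are E4, D4, C4: the pattern moves down a 2nd.
Continuing the starts: Bb3 → A3.
So cell 5 is A3 G3 F3 G3.

A3 G3 F3 G3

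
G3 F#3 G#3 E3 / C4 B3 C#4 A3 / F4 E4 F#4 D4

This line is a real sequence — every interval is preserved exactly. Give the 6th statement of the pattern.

Ab5 G5 A5 F5

Taking 4-note groups, the heads are G3, C4, F4: the pattern moves up a 4th.
Continuing the starts: Bb4 → Eb5 → Ab5.
So cell 6 is Ab5 G5 A5 F5.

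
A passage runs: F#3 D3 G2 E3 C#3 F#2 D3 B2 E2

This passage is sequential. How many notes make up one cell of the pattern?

9 notes total. Splitting into 3 groups of 3:
F#3 D3 G2 | E3 C#3 F#2 | D3 B2 E2
That's a consistent down a 2nd shift per cell, and no other grouping gives one.

3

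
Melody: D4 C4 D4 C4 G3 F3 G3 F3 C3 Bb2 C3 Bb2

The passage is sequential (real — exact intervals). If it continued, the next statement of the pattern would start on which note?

F2

Unit = 4 notes; the statements start on D4, G3, C3, moving down a 5th each time.
The next head, down a 5th from C3, is F2.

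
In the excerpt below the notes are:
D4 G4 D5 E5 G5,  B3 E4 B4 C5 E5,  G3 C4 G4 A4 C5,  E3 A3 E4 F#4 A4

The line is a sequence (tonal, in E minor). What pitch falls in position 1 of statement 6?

Grouping in 5s, the 1st note of each cell is D4, B3, G3, E3.
Carrying that down a 3rd forward: C3 → A2.

A2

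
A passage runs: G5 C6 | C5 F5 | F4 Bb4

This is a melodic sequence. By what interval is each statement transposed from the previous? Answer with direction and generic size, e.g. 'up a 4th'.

down a 5th

With a 2-note motive the entries are G5, C5, F4, each down a 5th from the previous.
G5 to C5 is down a 5th.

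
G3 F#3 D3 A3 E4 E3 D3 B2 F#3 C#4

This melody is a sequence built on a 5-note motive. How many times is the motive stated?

10 notes in groups of 5 gives 10/5 = 2 statements.
Starts: G3, E3 — each down a 3rd.

2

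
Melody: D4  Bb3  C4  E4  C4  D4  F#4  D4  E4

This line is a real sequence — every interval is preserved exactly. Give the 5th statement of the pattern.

The 3-note cells begin on D4, E4, F#4 — each up a 2nd from the last.
Carrying on: G#4 → A#4.
From A#4 the exact shape gives A#4 F#4 G#4.

A#4 F#4 G#4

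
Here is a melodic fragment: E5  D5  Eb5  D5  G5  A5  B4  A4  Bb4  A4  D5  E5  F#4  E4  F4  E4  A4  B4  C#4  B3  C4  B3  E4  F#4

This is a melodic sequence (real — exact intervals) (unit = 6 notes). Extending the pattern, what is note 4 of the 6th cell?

The unit is 6 notes. Position-4 pitches of the 4 shown cells: D5, A4, E4, B3.
Extending down a 4th: F#3 → C#3.

C#3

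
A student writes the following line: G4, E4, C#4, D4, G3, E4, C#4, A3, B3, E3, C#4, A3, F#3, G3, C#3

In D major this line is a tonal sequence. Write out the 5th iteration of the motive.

F#3 D3 B2 C#3 F#2

With a 5-note motive the entries are G4, E4, C#4, each down a 3rd from the previous.
Continuing the starts: A3 → F#3.
Statement 5 starts on F#3 and keeps the same diatonic contour: F#3 D3 B2 C#3 F#2.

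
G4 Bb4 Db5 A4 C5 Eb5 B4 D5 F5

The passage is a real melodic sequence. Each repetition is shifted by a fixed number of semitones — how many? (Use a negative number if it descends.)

Taking 3-note groups, the heads are G4, A4, B4: the pattern moves up a 2nd.
Counting half-steps from G4 to A4: 2.

2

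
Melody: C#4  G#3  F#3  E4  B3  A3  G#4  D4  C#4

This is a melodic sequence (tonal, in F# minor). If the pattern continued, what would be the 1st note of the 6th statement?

F#5

With 3-note cells, note 1 of each statement runs C#4, E4, G#4.
Carrying that up a 3rd forward: B4 → D5 → F#5.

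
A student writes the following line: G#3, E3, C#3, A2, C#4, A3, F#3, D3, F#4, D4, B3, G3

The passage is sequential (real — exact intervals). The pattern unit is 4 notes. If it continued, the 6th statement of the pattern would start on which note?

A5

Unit = 4 notes; the statements start on G#3, C#4, F#4, moving up a 4th each time.
Continuing: B4 → E5 → A5. Statement 6 starts on A5.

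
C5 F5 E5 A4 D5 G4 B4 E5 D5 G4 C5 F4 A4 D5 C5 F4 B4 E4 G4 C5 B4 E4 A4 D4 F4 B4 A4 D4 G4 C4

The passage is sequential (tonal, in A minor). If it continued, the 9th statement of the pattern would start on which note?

B3

Taking 6-note groups, the heads are C5, B4, A4, G4, F4: the pattern moves down a 2nd.
Extending the heads down a 2nd: E4 → D4 → C4 → B3.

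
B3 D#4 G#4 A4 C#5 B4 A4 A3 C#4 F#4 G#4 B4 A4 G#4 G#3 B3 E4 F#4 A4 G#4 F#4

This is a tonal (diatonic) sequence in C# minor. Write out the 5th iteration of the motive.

E3 G#3 C#4 D#4 F#4 E4 D#4

The 7-note cells begin on B3, A3, G#3 — each down a 2nd from the last.
Extending down a 2nd: F#3 → E3.
From E3 the diatonic shape gives E3 G#3 C#4 D#4 F#4 E4 D#4.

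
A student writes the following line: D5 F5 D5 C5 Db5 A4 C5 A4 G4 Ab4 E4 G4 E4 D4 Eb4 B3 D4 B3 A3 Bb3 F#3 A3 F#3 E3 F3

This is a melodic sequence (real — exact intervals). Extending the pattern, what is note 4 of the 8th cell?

The unit is 5 notes. Position-4 pitches of the 5 shown cells: C5, G4, D4, A3, E3.
Each moves down a 4th. Continuing: B2 → F#2 → C#2.

C#2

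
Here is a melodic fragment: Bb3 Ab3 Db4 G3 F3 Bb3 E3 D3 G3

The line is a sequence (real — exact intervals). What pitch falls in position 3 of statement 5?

C#3

The unit is 3 notes. Position-3 pitches of the 3 shown cells: Db4, Bb3, G3.
Each moves down a 3rd. Continuing: E3 → C#3.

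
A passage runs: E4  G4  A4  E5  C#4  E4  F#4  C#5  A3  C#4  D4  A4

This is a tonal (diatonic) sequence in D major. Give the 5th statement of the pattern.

D3 F#3 G3 D4

Unit = 4 notes; the statements start on E4, C#4, A3, moving down a 3rd each time.
Extending down a 3rd: F#3 → D3.
From D3 the diatonic shape gives D3 F#3 G3 D4.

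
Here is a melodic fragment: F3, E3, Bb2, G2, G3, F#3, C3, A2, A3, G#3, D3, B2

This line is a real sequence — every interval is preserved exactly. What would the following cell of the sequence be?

B3 A#3 E3 C#3

The 4-note cells begin on F3, G3, A3 — each up a 2nd from the last.
From B3 the exact shape gives B3 A#3 E3 C#3.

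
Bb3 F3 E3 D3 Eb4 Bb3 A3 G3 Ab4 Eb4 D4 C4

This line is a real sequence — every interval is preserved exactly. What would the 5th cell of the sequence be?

Gb5 Db5 C5 Bb4

With a 4-note motive the entries are Bb3, Eb4, Ab4, each up a 4th from the previous.
Carrying on: Db5 → Gb5.
So cell 5 is Gb5 Db5 C5 Bb4.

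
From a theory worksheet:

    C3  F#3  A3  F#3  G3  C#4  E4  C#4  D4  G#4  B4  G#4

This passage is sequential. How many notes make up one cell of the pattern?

4

12 notes total. Splitting into 3 groups of 4:
C3 F#3 A3 F#3 | G3 C#4 E4 C#4 | D4 G#4 B4 G#4
Every group is a transposition up a 5th of the one before; no shorter unit works.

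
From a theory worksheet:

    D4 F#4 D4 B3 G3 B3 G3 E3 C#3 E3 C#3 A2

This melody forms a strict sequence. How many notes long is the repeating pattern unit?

Try groups of 4 (3 cells in 12 notes):
D4 F#4 D4 B3 | G3 B3 G3 E3 | C#3 E3 C#3 A2
That's a consistent down a 5th shift per cell, and no other grouping gives one.

4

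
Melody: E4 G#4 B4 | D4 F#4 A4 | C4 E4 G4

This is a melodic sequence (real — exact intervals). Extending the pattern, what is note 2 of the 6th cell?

Bb3

With 3-note cells, note 2 of each statement runs G#4, F#4, E4.
Extending down a 2nd: D4 → C4 → Bb3.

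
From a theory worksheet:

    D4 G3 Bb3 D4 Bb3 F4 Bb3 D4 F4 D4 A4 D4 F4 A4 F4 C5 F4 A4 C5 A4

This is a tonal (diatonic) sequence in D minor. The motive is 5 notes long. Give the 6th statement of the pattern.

The 5-note cells begin on D4, F4, A4, C5 — each up a 3rd from the last.
Carrying on: E5 → G5.
Statement 6 starts on G5 and keeps the same diatonic contour: G5 C5 E5 G5 E5.

G5 C5 E5 G5 E5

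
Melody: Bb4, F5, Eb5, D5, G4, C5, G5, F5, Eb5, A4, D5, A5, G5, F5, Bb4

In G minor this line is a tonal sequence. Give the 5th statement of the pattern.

F5 C6 Bb5 A5 D5

The 5-note cells begin on Bb4, C5, D5 — each up a 2nd from the last.
Continuing the starts: Eb5 → F5.
From F5 the diatonic shape gives F5 C6 Bb5 A5 D5.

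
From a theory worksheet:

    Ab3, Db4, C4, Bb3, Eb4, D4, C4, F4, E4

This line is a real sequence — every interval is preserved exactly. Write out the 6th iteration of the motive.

F#4 B4 A#4

Taking 3-note groups, the heads are Ab3, Bb3, C4: the pattern moves up a 2nd.
Continuing the starts: D4 → E4 → F#4.
So cell 6 is F#4 B4 A#4.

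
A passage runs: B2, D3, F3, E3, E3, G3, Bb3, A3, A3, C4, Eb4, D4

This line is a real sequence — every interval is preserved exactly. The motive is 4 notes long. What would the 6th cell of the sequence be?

C5 Eb5 Gb5 F5

Unit = 4 notes; the statements start on B2, E3, A3, moving up a 4th each time.
Carrying on: D4 → G4 → C5.
So cell 6 is C5 Eb5 Gb5 F5.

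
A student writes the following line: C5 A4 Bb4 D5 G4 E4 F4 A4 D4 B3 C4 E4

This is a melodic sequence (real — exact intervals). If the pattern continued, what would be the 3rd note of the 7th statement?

E2

With 4-note cells, note 3 of each statement runs Bb4, F4, C4.
Each moves down a 4th. Continuing: G3 → D3 → A2 → E2.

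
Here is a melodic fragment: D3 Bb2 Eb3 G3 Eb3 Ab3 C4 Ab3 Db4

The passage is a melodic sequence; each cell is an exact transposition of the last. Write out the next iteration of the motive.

F4 Db4 Gb4

With a 3-note motive the entries are D3, G3, C4, each up a 4th from the previous.
So cell 4 is F4 Db4 Gb4.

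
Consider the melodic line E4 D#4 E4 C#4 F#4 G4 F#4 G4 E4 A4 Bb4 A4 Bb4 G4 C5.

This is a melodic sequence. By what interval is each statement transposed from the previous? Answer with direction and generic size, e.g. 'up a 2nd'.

up a 3rd

The 5-note cells begin on E4, G4, Bb4 — each up a 3rd from the last.
E4 to G4 is up a 3rd.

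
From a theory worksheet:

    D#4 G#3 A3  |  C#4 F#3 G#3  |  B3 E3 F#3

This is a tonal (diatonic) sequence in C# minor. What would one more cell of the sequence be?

The 3-note cells begin on D#4, C#4, B3 — each down a 2nd from the last.
From A3 the diatonic shape gives A3 D#3 E3.

A3 D#3 E3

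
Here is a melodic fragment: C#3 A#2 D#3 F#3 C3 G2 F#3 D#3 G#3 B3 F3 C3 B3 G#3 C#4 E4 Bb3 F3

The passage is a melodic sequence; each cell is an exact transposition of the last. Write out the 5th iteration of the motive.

A4 F#4 B4 D5 Ab4 Eb4

With a 6-note motive the entries are C#3, F#3, B3, each up a 4th from the previous.
Extending up a 4th: E4 → A4.
So cell 5 is A4 F#4 B4 D5 Ab4 Eb4.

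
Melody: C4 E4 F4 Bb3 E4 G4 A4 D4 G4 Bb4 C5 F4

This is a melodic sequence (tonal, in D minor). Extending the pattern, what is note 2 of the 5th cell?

The unit is 4 notes. Position-2 pitches of the 3 shown cells: E4, G4, Bb4.
Extending up a 3rd: D5 → F5.

F5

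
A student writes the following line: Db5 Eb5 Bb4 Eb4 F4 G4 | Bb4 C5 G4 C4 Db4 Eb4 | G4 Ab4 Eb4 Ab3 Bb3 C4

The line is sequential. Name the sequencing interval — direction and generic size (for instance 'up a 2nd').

down a 3rd

Taking 6-note groups, the heads are Db5, Bb4, G4: the pattern moves down a 3rd.
Db5 to Bb4 is down a 3rd.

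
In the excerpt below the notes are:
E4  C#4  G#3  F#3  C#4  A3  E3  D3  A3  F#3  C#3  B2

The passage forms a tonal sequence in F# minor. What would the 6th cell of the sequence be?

Taking 4-note groups, the heads are E4, C#4, A3: the pattern moves down a 3rd.
Extending down a 3rd: F#3 → D3 → B2.
Statement 6 starts on B2 and keeps the same diatonic contour: B2 G#2 D2 C#2.

B2 G#2 D2 C#2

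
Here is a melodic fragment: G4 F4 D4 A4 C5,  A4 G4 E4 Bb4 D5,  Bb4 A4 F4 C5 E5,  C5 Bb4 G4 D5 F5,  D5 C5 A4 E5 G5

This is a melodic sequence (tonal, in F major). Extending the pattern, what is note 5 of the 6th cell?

A5

The unit is 5 notes. Position-5 pitches of the 5 shown cells: C5, D5, E5, F5, G5.
From G5, up a 2nd gives A5.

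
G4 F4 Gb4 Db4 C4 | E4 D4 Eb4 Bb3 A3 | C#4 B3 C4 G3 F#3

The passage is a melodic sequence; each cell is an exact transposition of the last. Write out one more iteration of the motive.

A#3 G#3 A3 E3 D#3

Taking 5-note groups, the heads are G4, E4, C#4: the pattern moves down a 3rd.
So cell 4 is A#3 G#3 A3 E3 D#3.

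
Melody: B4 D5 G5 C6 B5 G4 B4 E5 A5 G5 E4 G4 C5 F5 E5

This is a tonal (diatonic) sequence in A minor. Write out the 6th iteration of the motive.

The 5-note cells begin on B4, G4, E4 — each down a 3rd from the last.
Carrying on: C4 → A3 → F3.
From F3 the diatonic shape gives F3 A3 D4 G4 F4.

F3 A3 D4 G4 F4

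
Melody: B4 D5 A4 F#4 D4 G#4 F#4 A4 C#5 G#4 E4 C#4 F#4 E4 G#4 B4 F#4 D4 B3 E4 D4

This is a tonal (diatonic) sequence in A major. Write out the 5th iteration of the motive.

E4 G#4 D4 B3 G#3 C#4 B3

The 7-note cells begin on B4, A4, G#4 — each down a 2nd from the last.
Carrying on: F#4 → E4.
So cell 5 is E4 G#4 D4 B3 G#3 C#4 B3.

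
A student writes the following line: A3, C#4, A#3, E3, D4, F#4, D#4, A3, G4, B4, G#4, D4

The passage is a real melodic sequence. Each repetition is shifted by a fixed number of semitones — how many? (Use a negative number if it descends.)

With a 4-note motive the entries are A3, D4, G4, each up a 4th from the previous.
A3→D4 is 62 − 57 = 5 semitones.

5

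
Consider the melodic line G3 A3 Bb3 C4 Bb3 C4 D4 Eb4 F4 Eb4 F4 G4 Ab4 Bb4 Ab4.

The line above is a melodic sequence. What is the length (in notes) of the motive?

15 notes total. Splitting into 3 groups of 5:
G3 A3 Bb3 C4 Bb3 | C4 D4 Eb4 F4 Eb4 | F4 G4 Ab4 Bb4 Ab4
Each cell is the previous one up a 4th — so the unit is 5 notes.

5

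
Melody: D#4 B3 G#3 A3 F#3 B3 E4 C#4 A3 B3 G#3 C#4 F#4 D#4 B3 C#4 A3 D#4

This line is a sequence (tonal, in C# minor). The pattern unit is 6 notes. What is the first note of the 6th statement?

With a 6-note motive the entries are D#4, E4, F#4, each up a 2nd from the previous.
Extending the heads up a 2nd: G#4 → A4 → B4.

B4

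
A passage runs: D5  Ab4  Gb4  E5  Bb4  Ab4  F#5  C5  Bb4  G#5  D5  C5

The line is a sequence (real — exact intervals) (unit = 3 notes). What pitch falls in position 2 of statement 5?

The unit is 3 notes. Position-2 pitches of the 4 shown cells: Ab4, Bb4, C5, D5.
Each moves up a 2nd; the next is E5.

E5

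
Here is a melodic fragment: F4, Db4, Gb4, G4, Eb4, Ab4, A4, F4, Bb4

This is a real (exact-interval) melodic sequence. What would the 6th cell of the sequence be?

D#5 B4 E5

The 3-note cells begin on F4, G4, A4 — each up a 2nd from the last.
Continuing the starts: B4 → C#5 → D#5.
From D#5 the exact shape gives D#5 B4 E5.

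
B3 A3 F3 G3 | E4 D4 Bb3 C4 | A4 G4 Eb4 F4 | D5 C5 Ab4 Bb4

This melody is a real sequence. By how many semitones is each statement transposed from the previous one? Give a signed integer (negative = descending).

Taking 4-note groups, the heads are B3, E4, A4, D5: the pattern moves up a 4th.
B3 to E4 spans +5 semitones.

5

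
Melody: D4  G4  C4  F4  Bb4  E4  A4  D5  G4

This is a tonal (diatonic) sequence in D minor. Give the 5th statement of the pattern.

E5 A5 D5

Taking 3-note groups, the heads are D4, F4, A4: the pattern moves up a 3rd.
Extending up a 3rd: C5 → E5.
From E5 the diatonic shape gives E5 A5 D5.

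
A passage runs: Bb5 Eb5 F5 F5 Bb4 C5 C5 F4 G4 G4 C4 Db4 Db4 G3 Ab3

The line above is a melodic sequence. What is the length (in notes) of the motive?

3

Try groups of 3 (5 cells in 15 notes):
Bb5 Eb5 F5 | F5 Bb4 C5 | C5 F4 G4 | G4 C4 Db4 | Db4 G3 Ab3
Every group is a transposition down a 4th of the one before; no shorter unit works.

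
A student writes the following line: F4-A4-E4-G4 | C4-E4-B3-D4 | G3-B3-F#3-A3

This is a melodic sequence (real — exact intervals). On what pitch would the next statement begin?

With a 4-note motive the entries are F4, C4, G3, each down a 4th from the previous.
One more step down a 4th gives D3.

D3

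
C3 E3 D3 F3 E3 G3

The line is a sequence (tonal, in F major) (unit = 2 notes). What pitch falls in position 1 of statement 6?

A3

The unit is 2 notes. Position-1 pitches of the 3 shown cells: C3, D3, E3.
Extending up a 2nd: F3 → G3 → A3.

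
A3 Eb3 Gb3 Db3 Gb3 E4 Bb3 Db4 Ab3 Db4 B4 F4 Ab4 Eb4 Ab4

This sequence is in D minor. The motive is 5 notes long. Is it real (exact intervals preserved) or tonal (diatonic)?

real

Each cell has the same semitone pattern (-6, 3, -5, 5) — intervals are preserved exactly.
And Eb3 lies outside D minor, so the sequence is real rather than tonal.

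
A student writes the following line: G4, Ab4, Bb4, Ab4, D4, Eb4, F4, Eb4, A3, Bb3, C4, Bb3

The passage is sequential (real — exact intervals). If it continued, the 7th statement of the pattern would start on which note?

C#2

The 4-note cells begin on G4, D4, A3 — each down a 4th from the last.
Continuing: E3 → B2 → F#2 → C#2. Statement 7 starts on C#2.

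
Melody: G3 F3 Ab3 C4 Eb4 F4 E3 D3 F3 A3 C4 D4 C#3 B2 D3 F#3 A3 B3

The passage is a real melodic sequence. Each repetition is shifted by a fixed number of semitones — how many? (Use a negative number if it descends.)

-3

With a 6-note motive the entries are G3, E3, C#3, each down a 3rd from the previous.
G3 to E3 spans -3 semitones.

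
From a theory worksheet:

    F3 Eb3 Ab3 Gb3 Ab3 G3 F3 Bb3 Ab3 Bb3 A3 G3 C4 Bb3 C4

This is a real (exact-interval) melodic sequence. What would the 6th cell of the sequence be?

With a 5-note motive the entries are F3, G3, A3, each up a 2nd from the previous.
Carrying on: B3 → C#4 → D#4.
From D#4 the exact shape gives D#4 C#4 F#4 E4 F#4.

D#4 C#4 F#4 E4 F#4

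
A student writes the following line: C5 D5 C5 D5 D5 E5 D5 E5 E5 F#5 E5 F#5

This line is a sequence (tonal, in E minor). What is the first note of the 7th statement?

The 4-note cells begin on C5, D5, E5 — each up a 2nd from the last.
Extending the heads up a 2nd: F#5 → G5 → A5 → B5.

B5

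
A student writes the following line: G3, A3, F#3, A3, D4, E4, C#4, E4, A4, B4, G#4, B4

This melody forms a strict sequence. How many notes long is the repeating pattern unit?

4

12 notes total. Splitting into 3 groups of 4:
G3 A3 F#3 A3 | D4 E4 C#4 E4 | A4 B4 G#4 B4
Every group is a transposition up a 5th of the one before; no shorter unit works.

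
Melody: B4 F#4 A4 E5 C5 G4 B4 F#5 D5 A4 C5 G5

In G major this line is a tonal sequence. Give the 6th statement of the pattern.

The 4-note cells begin on B4, C5, D5 — each up a 2nd from the last.
Continuing the starts: E5 → F#5 → G5.
From G5 the diatonic shape gives G5 D5 F#5 C6.

G5 D5 F#5 C6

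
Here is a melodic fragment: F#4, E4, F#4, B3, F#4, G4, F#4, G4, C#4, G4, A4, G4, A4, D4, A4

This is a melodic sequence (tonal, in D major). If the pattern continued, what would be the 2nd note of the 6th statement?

C#5

The unit is 5 notes. Position-2 pitches of the 3 shown cells: E4, F#4, G4.
Extending up a 2nd: A4 → B4 → C#5.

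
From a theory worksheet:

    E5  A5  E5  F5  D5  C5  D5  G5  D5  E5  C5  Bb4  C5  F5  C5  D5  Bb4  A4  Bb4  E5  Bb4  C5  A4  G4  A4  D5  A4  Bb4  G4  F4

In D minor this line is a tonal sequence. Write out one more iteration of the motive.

G4 C5 G4 A4 F4 E4

The 6-note cells begin on E5, D5, C5, Bb4, A4 — each down a 2nd from the last.
So cell 6 is G4 C5 G4 A4 F4 E4.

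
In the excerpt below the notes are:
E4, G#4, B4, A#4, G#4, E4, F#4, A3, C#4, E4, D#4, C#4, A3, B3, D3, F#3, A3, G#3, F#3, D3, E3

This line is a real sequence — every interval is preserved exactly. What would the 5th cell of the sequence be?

C2 E2 G2 F#2 E2 C2 D2

Unit = 7 notes; the statements start on E4, A3, D3, moving down a 5th each time.
Extending down a 5th: G2 → C2.
From C2 the exact shape gives C2 E2 G2 F#2 E2 C2 D2.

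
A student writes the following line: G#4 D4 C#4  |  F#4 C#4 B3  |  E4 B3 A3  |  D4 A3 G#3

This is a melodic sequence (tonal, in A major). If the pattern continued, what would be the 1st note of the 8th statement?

G#3

The unit is 3 notes. Position-1 pitches of the 4 shown cells: G#4, F#4, E4, D4.
Extending down a 2nd: C#4 → B3 → A3 → G#3.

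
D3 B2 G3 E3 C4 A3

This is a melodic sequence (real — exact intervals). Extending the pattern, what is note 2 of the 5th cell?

G4

Grouping in 2s, the 2nd note of each cell is B2, E3, A3.
Each moves up a 4th. Continuing: D4 → G4.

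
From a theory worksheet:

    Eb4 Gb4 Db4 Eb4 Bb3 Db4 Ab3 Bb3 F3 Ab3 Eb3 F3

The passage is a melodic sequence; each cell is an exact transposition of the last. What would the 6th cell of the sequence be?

D2 F2 C2 D2

Taking 4-note groups, the heads are Eb4, Bb3, F3: the pattern moves down a 4th.
Extending down a 4th: C3 → G2 → D2.
From D2 the exact shape gives D2 F2 C2 D2.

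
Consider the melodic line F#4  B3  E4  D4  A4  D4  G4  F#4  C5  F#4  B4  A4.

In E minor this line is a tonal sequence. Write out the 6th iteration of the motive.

B5 E5 A5 G5

Unit = 4 notes; the statements start on F#4, A4, C5, moving up a 3rd each time.
Continuing the starts: E5 → G5 → B5.
So cell 6 is B5 E5 A5 G5.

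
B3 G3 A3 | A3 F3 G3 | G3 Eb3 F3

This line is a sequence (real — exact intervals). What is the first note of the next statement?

Unit = 3 notes; the statements start on B3, A3, G3, moving down a 2nd each time.
One more step down a 2nd gives F3.

F3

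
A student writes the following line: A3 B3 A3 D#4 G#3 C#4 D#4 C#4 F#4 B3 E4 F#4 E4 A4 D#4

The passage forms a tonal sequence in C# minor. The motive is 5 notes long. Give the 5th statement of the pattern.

B4 C#5 B4 E5 A4

Unit = 5 notes; the statements start on A3, C#4, E4, moving up a 3rd each time.
Carrying on: G#4 → B4.
Statement 5 starts on B4 and keeps the same diatonic contour: B4 C#5 B4 E5 A4.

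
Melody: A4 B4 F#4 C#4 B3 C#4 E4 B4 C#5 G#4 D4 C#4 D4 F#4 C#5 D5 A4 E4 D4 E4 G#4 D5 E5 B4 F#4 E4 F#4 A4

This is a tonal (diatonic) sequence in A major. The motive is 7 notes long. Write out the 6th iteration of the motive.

Taking 7-note groups, the heads are A4, B4, C#5, D5: the pattern moves up a 2nd.
Carrying on: E5 → F#5.
So cell 6 is F#5 G#5 D5 A4 G#4 A4 C#5.

F#5 G#5 D5 A4 G#4 A4 C#5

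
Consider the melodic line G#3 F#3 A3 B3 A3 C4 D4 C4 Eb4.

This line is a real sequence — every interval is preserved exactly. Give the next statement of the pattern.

F4 Eb4 Gb4

With a 3-note motive the entries are G#3, B3, D4, each up a 3rd from the previous.
Statement 4 starts on F4 and keeps the same exact contour: F4 Eb4 Gb4.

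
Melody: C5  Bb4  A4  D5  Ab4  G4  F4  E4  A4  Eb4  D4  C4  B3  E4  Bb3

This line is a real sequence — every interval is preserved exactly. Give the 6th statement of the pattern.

B2 A2 G#2 C#3 G2

Taking 5-note groups, the heads are C5, G4, D4: the pattern moves down a 4th.
Continuing the starts: A3 → E3 → B2.
So cell 6 is B2 A2 G#2 C#3 G2.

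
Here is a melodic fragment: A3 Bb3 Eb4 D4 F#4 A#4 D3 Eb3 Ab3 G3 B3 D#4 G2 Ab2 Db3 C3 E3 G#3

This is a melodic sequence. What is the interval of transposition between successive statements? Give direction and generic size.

Unit = 6 notes; the statements start on A3, D3, G2, moving down a 5th each time.
A3 to D3 is down a 5th.

down a 5th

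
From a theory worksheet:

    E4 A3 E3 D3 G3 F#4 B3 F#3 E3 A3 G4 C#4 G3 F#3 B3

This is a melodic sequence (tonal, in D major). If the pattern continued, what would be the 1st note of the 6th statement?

With 5-note cells, note 1 of each statement runs E4, F#4, G4.
Extending up a 2nd: A4 → B4 → C#5.

C#5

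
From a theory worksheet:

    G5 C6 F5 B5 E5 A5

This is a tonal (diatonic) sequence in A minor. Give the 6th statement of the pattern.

B4 E5

With a 2-note motive the entries are G5, F5, E5, each down a 2nd from the previous.
Carrying on: D5 → C5 → B4.
Statement 6 starts on B4 and keeps the same diatonic contour: B4 E5.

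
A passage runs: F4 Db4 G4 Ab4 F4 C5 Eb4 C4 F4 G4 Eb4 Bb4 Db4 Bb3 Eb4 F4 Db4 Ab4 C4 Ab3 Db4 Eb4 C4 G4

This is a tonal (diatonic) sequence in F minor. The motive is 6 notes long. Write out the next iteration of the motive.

Bb3 G3 C4 Db4 Bb3 F4

Unit = 6 notes; the statements start on F4, Eb4, Db4, C4, moving down a 2nd each time.
So cell 5 is Bb3 G3 C4 Db4 Bb3 F4.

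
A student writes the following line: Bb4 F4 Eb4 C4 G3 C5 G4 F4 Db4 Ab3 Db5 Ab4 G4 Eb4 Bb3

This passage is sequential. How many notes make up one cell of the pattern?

15 notes total. Splitting into 3 groups of 5:
Bb4 F4 Eb4 C4 G3 | C5 G4 F4 Db4 Ab3 | Db5 Ab4 G4 Eb4 Bb3
Each cell is the previous one up a 2nd — so the unit is 5 notes.

5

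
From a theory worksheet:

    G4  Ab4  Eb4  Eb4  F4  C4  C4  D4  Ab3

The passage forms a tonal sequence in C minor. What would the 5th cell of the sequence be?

F3 G3 D3

The 3-note cells begin on G4, Eb4, C4 — each down a 3rd from the last.
Extending down a 3rd: Ab3 → F3.
So cell 5 is F3 G3 D3.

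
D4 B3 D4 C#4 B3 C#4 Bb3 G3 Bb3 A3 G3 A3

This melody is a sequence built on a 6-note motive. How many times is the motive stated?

2

12 notes in groups of 6 gives 12/6 = 2 statements.
Starts: D4, Bb3 — each down a 3rd.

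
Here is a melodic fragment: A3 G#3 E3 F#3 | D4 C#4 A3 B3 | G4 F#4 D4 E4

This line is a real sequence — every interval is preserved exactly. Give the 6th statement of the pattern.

Taking 4-note groups, the heads are A3, D4, G4: the pattern moves up a 4th.
Carrying on: C5 → F5 → Bb5.
So cell 6 is Bb5 A5 F5 G5.

Bb5 A5 F5 G5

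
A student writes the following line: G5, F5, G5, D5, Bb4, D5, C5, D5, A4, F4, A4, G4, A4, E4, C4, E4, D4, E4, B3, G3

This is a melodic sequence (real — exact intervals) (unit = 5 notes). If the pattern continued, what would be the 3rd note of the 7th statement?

C#3

Grouping in 5s, the 3rd note of each cell is G5, D5, A4, E4.
Each moves down a 4th. Continuing: B3 → F#3 → C#3.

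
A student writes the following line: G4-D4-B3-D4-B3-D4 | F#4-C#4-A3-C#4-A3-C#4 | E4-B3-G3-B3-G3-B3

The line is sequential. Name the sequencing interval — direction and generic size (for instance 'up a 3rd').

With a 6-note motive the entries are G4, F#4, E4, each down a 2nd from the previous.
G4 to F#4 is down a 2nd.

down a 2nd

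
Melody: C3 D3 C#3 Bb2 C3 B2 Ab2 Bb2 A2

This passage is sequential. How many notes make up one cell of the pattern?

9 notes total. Splitting into 3 groups of 3:
C3 D3 C#3 | Bb2 C3 B2 | Ab2 Bb2 A2
Every group is a transposition down a 2nd of the one before; no shorter unit works.

3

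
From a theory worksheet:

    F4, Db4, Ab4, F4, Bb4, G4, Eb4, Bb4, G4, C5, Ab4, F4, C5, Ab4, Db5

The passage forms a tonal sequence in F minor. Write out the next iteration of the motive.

Bb4 G4 Db5 Bb4 Eb5

With a 5-note motive the entries are F4, G4, Ab4, each up a 2nd from the previous.
Statement 4 starts on Bb4 and keeps the same diatonic contour: Bb4 G4 Db5 Bb4 Eb5.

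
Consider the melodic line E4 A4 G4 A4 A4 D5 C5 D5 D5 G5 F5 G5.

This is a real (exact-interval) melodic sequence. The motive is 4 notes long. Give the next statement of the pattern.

Unit = 4 notes; the statements start on E4, A4, D5, moving up a 4th each time.
So cell 4 is G5 C6 Bb5 C6.

G5 C6 Bb5 C6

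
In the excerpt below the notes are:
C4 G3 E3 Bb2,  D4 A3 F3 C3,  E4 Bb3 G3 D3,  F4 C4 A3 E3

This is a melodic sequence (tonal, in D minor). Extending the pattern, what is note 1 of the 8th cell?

C5

With 4-note cells, note 1 of each statement runs C4, D4, E4, F4.
Carrying that up a 2nd forward: G4 → A4 → Bb4 → C5.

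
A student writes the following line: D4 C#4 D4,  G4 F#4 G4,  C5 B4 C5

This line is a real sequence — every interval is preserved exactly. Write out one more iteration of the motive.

F5 E5 F5

The 3-note cells begin on D4, G4, C5 — each up a 4th from the last.
So cell 4 is F5 E5 F5.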